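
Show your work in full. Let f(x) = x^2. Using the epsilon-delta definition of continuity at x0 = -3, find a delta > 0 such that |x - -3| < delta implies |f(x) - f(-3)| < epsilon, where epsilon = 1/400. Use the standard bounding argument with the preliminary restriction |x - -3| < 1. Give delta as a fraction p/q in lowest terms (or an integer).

Factor: |x^2 - (-3)^2| = |x - -3| * |x + -3|.
Impose |x - -3| < 1 first. Then |x + -3| = |(x - -3) + 2*(-3)| <= |x - -3| + 2*|-3| < 1 + 6 = 7.
So |x^2 - (-3)^2| < delta * 7.
We need delta * 7 <= 1/400, i.e. delta <= 1/400/7 = 1/2800.
Since 1/2800 < 1, this is tighter than 1; take delta = 1/2800.
So delta = 1/2800 works.

1/2800


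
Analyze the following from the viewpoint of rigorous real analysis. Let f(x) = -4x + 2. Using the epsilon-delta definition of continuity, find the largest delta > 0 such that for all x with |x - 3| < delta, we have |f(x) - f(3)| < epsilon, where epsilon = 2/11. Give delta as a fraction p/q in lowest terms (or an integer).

We compute f(3) = -4*(3) + 2 = -10.
|f(x) - f(3)| = |-4x + 2 - (-10)| = |-4(x - 3)| = 4|x - 3|.
We need 4|x - 3| < 2/11, i.e. |x - 3| < 2/11 / 4 = 1/22.
So any delta <= 1/22 works. Conversely, if delta > 1/22, then x = 3 + 1/22 satisfies |x - 3| = 1/22 < delta but |f(x) - f(3)| = 4 * 1/22 = 2/11, which is not < 2/11; so no larger delta works.
Hence the largest such delta is 1/22.

1/22


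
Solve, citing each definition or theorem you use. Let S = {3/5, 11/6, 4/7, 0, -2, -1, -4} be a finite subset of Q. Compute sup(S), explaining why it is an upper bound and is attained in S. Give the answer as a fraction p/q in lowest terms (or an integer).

S is finite, so sup(S) = max(S).
Sorted decreasing:
11/6, 3/5, 4/7, 0, -1, -2, -4
The extremum is 11/6.
For every x in S, x <= 11/6. And 11/6 is in S, so it is attained.
Therefore sup(S) = 11/6.

11/6


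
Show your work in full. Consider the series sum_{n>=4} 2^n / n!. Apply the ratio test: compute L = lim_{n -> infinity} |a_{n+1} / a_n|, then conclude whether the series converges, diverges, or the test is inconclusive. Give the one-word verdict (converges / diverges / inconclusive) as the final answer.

Let a_n denote the general term. Form the ratio a_{n+1}/a_n and simplify:
a_{n+1}/a_n = 2/(n + 1)
Take the limit as n -> infinity: L = 0.
Since L = 0 < 1, the ratio test implies the series converges.

converges


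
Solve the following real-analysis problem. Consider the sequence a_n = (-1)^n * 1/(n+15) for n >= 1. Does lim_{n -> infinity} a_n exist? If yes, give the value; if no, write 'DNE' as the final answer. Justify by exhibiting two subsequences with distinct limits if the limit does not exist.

Examine the behaviour of a_n along subsequences.
Even-n subsequence a_{2k} = 1/(2k+15) -> 0. Odd-n subsequence a_{2k+1} = -1/(2k+16) -> 0. Both tend to 0, which suggests the limit is 0; verify directly.
|a_n - 0| = 1/(n+15) < 1/n for every n >= 1.
Given epsilon > 0, choose a positive integer N > 1/epsilon. Then for all n >= N, |a_n| < 1/n <= 1/N < epsilon.
So by the definition of the limit, lim a_n exists and equals 0.

0


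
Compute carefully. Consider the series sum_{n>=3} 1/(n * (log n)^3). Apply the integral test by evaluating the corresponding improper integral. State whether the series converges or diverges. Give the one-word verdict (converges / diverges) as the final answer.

Let f(x) = 1/(x*log(x)^3). Then f is positive, continuous, and decreasing on [3, infinity), so the integral test applies.
Compute the improper integral int_{3}^infinity f(x) dx:
  antiderivative F(x) = -1/(2*log(x)^2).
  F(x) -> 0 as x -> infinity.  int = 0 - F(3) = 1/(2*log(3)^2) < infinity. By the integral test, the series converges.

converges


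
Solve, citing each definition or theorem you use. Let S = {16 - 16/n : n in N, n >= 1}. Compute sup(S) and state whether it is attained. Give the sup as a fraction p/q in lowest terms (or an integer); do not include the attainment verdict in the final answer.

Analysis:
- Values: 0, 8, 32/3, 12, ... strictly increasing.
- Minimum is 0 (n=1); inf = 0 (attained).
- 16 - 16/n -> 16 from below; sup = 16, not attained.
Conclusion: sup(S) = 16, not attained in S.

16


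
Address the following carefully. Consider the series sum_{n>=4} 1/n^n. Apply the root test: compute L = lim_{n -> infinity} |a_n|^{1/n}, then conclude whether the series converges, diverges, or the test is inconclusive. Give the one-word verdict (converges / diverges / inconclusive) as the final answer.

Let a_n denote the general term. Form |a_n|^(1/n) and simplify:
|a_n|^(1/n) = 1/n
Take the limit as n -> infinity: L = 0.
Since L = 0 < 1, the root test implies convergence.

converges


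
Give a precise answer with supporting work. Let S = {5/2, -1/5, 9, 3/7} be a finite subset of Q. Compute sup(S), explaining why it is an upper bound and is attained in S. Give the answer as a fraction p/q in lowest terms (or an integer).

S is finite, so sup(S) = max(S).
Sorted decreasing:
9, 5/2, 3/7, -1/5
The extremum is 9.
For every x in S, x <= 9. And 9 is in S, so it is attained.
Therefore sup(S) = 9.

9


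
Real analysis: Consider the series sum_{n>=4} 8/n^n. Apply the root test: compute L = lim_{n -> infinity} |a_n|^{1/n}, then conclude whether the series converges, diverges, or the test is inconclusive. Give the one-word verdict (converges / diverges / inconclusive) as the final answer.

Let a_n denote the general term. Form |a_n|^(1/n) and simplify:
|a_n|^(1/n) = 2^(3/n)/n
Take the limit as n -> infinity: L = 0.
Since L = 0 < 1, the root test implies convergence.

converges


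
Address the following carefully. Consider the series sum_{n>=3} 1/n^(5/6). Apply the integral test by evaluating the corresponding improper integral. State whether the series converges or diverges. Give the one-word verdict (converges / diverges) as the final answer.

Let f(x) = x^(-5/6). Then f is positive, continuous, and decreasing on [3, infinity), so the integral test applies.
Compute the improper integral int_{3}^infinity f(x) dx:
  antiderivative F(x) = 6*x^(1/6).
  As x -> infinity, F(x) -> infinity (since p = 5/6 < 1).
  So the integral diverges. By the integral test, the series diverges.

diverges


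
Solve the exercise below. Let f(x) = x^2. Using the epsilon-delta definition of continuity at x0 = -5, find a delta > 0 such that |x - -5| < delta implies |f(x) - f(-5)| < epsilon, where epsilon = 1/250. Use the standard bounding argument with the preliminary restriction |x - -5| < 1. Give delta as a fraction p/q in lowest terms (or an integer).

Factor: |x^2 - (-5)^2| = |x - -5| * |x + -5|.
Impose |x - -5| < 1 first. Then |x + -5| = |(x - -5) + 2*(-5)| <= |x - -5| + 2*|-5| < 1 + 10 = 11.
So |x^2 - (-5)^2| < delta * 11.
We need delta * 11 <= 1/250, i.e. delta <= 1/250/11 = 1/2750.
Since 1/2750 < 1, this is tighter than 1; take delta = 1/2750.
So delta = 1/2750 works.

1/2750


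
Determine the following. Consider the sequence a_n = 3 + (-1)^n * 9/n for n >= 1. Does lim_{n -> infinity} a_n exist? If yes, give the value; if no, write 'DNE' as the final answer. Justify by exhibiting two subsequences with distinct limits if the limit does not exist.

Examine the behaviour of a_n along subsequences.
Even-n subsequence a_{2k} = 3 + 9/(2k) -> 3. Odd-n subsequence a_{2k+1} = 3 - 9/(2k+1) -> 3. Both tend to 3, which suggests the limit is 3; verify directly.
|a_n - 3| = |(-1)^n * 9/n| = 9/n for every n >= 1.
Given epsilon > 0, choose a positive integer N > 9/epsilon. Then for all n >= N, |a_n - 3| = 9/n <= 9/N < epsilon.
So by the definition of the limit, lim a_n exists and equals 3.

3


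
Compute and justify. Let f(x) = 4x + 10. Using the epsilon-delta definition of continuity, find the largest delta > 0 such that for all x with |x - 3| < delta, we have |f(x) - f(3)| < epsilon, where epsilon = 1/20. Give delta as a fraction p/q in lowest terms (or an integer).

We compute f(3) = 4*(3) + 10 = 22.
|f(x) - f(3)| = |4x + 10 - (22)| = |4(x - 3)| = 4|x - 3|.
We need 4|x - 3| < 1/20, i.e. |x - 3| < 1/20 / 4 = 1/80.
So any delta <= 1/80 works. Conversely, if delta > 1/80, then x = 3 + 1/80 satisfies |x - 3| = 1/80 < delta but |f(x) - f(3)| = 4 * 1/80 = 1/20, which is not < 1/20; so no larger delta works.
Hence the largest such delta is 1/80.

1/80


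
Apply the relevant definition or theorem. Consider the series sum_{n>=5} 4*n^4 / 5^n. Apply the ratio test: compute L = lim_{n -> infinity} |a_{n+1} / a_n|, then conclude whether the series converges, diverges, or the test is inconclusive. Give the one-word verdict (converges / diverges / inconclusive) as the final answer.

Let a_n denote the general term. Form the ratio a_{n+1}/a_n and simplify:
a_{n+1}/a_n = (n + 1)^4/(5*n^4)
Take the limit as n -> infinity: L = 1/5.
Since L = 1/5 < 1, the ratio test implies the series converges.

converges


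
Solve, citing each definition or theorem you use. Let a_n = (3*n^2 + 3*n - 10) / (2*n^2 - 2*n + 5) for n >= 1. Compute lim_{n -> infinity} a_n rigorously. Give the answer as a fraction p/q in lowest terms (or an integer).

Divide numerator and denominator by n^2, the highest power:
numerator / n^2 = 3 + 3/n - 10/n^2
denominator / n^2 = 2 - 2/n + 5/n^2
As n -> infinity, all terms of the form c/n^k (k >= 1) tend to 0.
So numerator / n^2 -> 3 and denominator / n^2 -> 2.
Therefore lim a_n = 3/2.

3/2


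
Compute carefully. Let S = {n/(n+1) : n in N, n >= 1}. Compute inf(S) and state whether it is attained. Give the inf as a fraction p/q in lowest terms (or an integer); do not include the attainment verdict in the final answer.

Analysis:
- Values: 1/2, 2/3, 3/4, 4/5, ... strictly increasing.
- Minimum is 1/2 (n=1); inf = 1/2 (attained).
- n/(n+1) = 1 - 1/(n+1) -> 1 from below as n -> infinity, and never equals 1.
- So sup = 1 (not attained).
Conclusion: inf(S) = 1/2, attained in S.

1/2


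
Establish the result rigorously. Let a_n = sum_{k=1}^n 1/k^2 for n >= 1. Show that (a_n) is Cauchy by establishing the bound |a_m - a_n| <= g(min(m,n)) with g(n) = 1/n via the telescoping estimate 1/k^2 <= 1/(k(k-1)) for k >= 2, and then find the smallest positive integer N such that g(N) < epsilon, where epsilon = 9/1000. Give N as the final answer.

For m > n >= 1: |a_m - a_n| = sum_{k=n+1}^m 1/k^2.
Use 1/k^2 <= 1/(k(k-1)) = 1/(k-1) - 1/k for k >= 2:
sum_{k=n+1}^m 1/k^2 <= sum_{k=n+1}^m (1/(k-1) - 1/k) = 1/n - 1/m <= 1/n.
By symmetry the same bound holds with n,m swapped, so |a_m - a_n| <= 1/min(m,n) = g(min(m,n)). Since g(n) -> 0, (a_n) is Cauchy.
Now solve g(N) < 9/1000: 1/N < 9/1000 <=> N > 1/(9/1000) = 1000/9.
The smallest integer strictly greater than 1000/9 is N = 112.
Check: g(112) = 1/112 < 9/1000; g(111) = 1/111 >= 9/1000. So N = 112.

112


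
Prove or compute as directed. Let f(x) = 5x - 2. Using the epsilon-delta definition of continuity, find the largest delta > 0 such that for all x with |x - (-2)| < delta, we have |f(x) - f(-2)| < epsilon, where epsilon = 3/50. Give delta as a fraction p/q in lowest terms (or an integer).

We compute f(-2) = 5*(-2) - 2 = -12.
|f(x) - f(-2)| = |5x - 2 - (-12)| = |5(x - (-2))| = 5|x - (-2)|.
We need 5|x - (-2)| < 3/50, i.e. |x - (-2)| < 3/50 / 5 = 3/250.
So any delta <= 3/250 works. Conversely, if delta > 3/250, then x = -2 + 3/250 satisfies |x - (-2)| = 3/250 < delta but |f(x) - f(-2)| = 5 * 3/250 = 3/50, which is not < 3/50; so no larger delta works.
Hence the largest such delta is 3/250.

3/250


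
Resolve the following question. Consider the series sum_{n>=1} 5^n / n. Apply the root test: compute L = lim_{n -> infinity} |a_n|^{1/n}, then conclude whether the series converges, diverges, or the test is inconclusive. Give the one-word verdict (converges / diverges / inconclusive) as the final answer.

Let a_n denote the general term. Form |a_n|^(1/n) and simplify:
|a_n|^(1/n) = 5/n^(1/n)
Take the limit as n -> infinity: L = 5.
Since L = 5 > 1, the root test implies divergence.

diverges


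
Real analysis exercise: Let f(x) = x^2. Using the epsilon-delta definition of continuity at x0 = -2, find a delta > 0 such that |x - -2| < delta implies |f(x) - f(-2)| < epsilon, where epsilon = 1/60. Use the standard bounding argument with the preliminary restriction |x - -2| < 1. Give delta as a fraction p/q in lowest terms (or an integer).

Factor: |x^2 - (-2)^2| = |x - -2| * |x + -2|.
Impose |x - -2| < 1 first. Then |x + -2| = |(x - -2) + 2*(-2)| <= |x - -2| + 2*|-2| < 1 + 4 = 5.
So |x^2 - (-2)^2| < delta * 5.
We need delta * 5 <= 1/60, i.e. delta <= 1/60/5 = 1/300.
Since 1/300 < 1, this is tighter than 1; take delta = 1/300.
So delta = 1/300 works.

1/300


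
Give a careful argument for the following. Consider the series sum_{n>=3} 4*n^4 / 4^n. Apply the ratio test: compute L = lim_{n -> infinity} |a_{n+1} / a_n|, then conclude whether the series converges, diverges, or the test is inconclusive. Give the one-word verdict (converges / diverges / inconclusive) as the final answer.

Let a_n denote the general term. Form the ratio a_{n+1}/a_n and simplify:
a_{n+1}/a_n = (n + 1)^4/(4*n^4)
Take the limit as n -> infinity: L = 1/4.
Since L = 1/4 < 1, the ratio test implies the series converges.

converges


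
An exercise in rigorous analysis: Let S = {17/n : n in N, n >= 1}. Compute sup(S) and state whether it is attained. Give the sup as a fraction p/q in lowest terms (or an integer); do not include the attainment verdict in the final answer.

Analysis:
- Values: 17, 17/2, 17/3, 17/4, ... strictly decreasing.
- The maximum is 17 (n=1); sup = 17 (attained).
- The set is bounded below by 0; 17/n -> 0 so 0 is the greatest lower bound.
- 0 is not in the set, so inf = 0 is not attained.
Conclusion: sup(S) = 17, attained in S.

17


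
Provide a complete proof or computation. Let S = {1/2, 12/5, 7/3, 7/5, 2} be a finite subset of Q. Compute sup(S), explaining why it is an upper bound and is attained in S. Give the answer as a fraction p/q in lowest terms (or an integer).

S is finite, so sup(S) = max(S).
Sorted decreasing:
12/5, 7/3, 2, 7/5, 1/2
The extremum is 12/5.
For every x in S, x <= 12/5. And 12/5 is in S, so it is attained.
Therefore sup(S) = 12/5.

12/5


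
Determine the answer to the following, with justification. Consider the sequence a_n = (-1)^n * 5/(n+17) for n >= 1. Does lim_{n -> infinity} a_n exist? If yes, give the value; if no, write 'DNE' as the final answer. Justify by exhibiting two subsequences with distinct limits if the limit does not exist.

Examine the behaviour of a_n along subsequences.
Even-n subsequence a_{2k} = 5/(2k+17) -> 0. Odd-n subsequence a_{2k+1} = -5/(2k+18) -> 0. Both tend to 0, which suggests the limit is 0; verify directly.
|a_n - 0| = 5/(n+17) < 5/n for every n >= 1.
Given epsilon > 0, choose a positive integer N > 5/epsilon. Then for all n >= N, |a_n| < 5/n <= 5/N < epsilon.
So by the definition of the limit, lim a_n exists and equals 0.

0


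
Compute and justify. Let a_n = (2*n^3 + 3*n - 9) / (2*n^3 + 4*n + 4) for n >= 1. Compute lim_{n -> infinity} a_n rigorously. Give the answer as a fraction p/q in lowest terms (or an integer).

Divide numerator and denominator by n^3, the highest power:
numerator / n^3 = 2 + 3/n^2 - 9/n^3
denominator / n^3 = 2 + 4/n^2 + 4/n^3
As n -> infinity, all terms of the form c/n^k (k >= 1) tend to 0.
So numerator / n^3 -> 2 and denominator / n^3 -> 2.
Therefore lim a_n = 1.

1


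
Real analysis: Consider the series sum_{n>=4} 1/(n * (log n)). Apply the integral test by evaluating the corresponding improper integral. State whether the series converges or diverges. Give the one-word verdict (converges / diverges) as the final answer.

Let f(x) = 1/(x*log(x)). Then f is positive, continuous, and decreasing on [4, infinity), so the integral test applies.
Compute the improper integral int_{4}^infinity f(x) dx:
  antiderivative F(x) = log(log(x)).
  F(x) = log(log(x)) -> infinity as x -> infinity. The integral diverges, so by the integral test, the series diverges.

diverges


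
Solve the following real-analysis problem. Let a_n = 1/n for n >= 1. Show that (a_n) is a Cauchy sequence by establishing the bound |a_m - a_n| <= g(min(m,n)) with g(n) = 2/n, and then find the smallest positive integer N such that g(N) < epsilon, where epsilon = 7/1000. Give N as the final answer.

For any m, n >= 1, by the triangle inequality:
|a_m - a_n| = |1/m - 1/n| <= 1/m + 1/n <= 2/min(m,n).
So g(n) = 2/n bounds the Cauchy difference. Since g(n) -> 0, (a_n) is Cauchy.
Now solve g(N) < 7/1000: 2/N < 7/1000 <=> N > 2 / (7/1000) = 2000/7.
The smallest integer strictly greater than 2000/7 is N = 286.
Check: g(286) = 2/286 = 1/143 < 7/1000; g(285) = 2/285 >= 7/1000. So N = 286.

286


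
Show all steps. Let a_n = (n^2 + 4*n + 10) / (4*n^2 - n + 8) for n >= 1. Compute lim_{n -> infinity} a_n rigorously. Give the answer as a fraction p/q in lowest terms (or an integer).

Divide numerator and denominator by n^2, the highest power:
numerator / n^2 = 1 + 4/n + 10/n^2
denominator / n^2 = 4 - 1/n + 8/n^2
As n -> infinity, all terms of the form c/n^k (k >= 1) tend to 0.
So numerator / n^2 -> 1 and denominator / n^2 -> 4.
Therefore lim a_n = 1/4.

1/4


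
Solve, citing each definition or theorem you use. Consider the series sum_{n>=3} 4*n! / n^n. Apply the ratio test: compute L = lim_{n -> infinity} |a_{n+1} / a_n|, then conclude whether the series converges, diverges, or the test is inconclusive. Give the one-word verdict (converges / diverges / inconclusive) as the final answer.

Let a_n denote the general term. Form the ratio a_{n+1}/a_n and simplify:
a_{n+1}/a_n = (n/(n + 1))^n
Take the limit as n -> infinity: L = exp(-1).
Since L = exp(-1) < 1, the ratio test implies the series converges.

converges


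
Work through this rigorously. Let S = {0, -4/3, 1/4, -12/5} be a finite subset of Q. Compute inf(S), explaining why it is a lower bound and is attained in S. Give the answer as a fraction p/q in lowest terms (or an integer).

S is finite, so inf(S) = min(S).
Sorted increasing:
-12/5, -4/3, 0, 1/4
The extremum is -12/5.
For every x in S, x >= -12/5. And -12/5 is in S, so it is attained.
Therefore inf(S) = -12/5.

-12/5


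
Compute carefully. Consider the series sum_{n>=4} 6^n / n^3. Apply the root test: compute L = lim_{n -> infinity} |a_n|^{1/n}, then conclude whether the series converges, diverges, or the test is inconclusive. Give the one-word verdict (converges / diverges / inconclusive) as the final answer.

Let a_n denote the general term. Form |a_n|^(1/n) and simplify:
|a_n|^(1/n) = 6/n^(3/n)
Take the limit as n -> infinity: L = 6.
Since L = 6 > 1, the root test implies divergence.

diverges


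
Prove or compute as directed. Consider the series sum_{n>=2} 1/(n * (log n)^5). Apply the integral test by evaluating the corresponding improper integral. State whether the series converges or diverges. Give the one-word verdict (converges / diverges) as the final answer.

Let f(x) = 1/(x*log(x)^5). Then f is positive, continuous, and decreasing on [2, infinity), so the integral test applies.
Compute the improper integral int_{2}^infinity f(x) dx:
  antiderivative F(x) = -1/(4*log(x)^4).
  F(x) -> 0 as x -> infinity.  int = 0 - F(2) = 1/(4*log(2)^4) < infinity. By the integral test, the series converges.

converges


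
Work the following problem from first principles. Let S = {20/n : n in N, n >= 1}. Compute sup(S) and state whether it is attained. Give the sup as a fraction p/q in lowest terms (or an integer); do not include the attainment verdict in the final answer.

Analysis:
- Values: 20, 10, 20/3, 5, ... strictly decreasing.
- The maximum is 20 (n=1); sup = 20 (attained).
- The set is bounded below by 0; 20/n -> 0 so 0 is the greatest lower bound.
- 0 is not in the set, so inf = 0 is not attained.
Conclusion: sup(S) = 20, attained in S.

20


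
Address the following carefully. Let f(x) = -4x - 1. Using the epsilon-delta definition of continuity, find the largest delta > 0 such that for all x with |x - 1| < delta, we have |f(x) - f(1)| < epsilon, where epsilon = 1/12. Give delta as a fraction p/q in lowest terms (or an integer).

We compute f(1) = -4*(1) - 1 = -5.
|f(x) - f(1)| = |-4x - 1 - (-5)| = |-4(x - 1)| = 4|x - 1|.
We need 4|x - 1| < 1/12, i.e. |x - 1| < 1/12 / 4 = 1/48.
So any delta <= 1/48 works. Conversely, if delta > 1/48, then x = 1 + 1/48 satisfies |x - 1| = 1/48 < delta but |f(x) - f(1)| = 4 * 1/48 = 1/12, which is not < 1/12; so no larger delta works.
Hence the largest such delta is 1/48.

1/48


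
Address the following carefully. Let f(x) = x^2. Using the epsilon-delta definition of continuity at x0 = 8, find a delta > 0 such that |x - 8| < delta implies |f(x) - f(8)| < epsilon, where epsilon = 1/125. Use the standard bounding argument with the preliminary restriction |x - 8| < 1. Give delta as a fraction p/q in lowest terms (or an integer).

Factor: |x^2 - (8)^2| = |x - 8| * |x + 8|.
Impose |x - 8| < 1 first. Then |x + 8| = |(x - 8) + 2*(8)| <= |x - 8| + 2*|8| < 1 + 16 = 17.
So |x^2 - (8)^2| < delta * 17.
We need delta * 17 <= 1/125, i.e. delta <= 1/125/17 = 1/2125.
Since 1/2125 < 1, this is tighter than 1; take delta = 1/2125.
So delta = 1/2125 works.

1/2125


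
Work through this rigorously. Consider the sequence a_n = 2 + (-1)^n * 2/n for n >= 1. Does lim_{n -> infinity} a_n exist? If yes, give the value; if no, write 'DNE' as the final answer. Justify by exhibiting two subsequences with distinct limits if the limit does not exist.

Examine the behaviour of a_n along subsequences.
Even-n subsequence a_{2k} = 2 + 2/(2k) -> 2. Odd-n subsequence a_{2k+1} = 2 - 2/(2k+1) -> 2. Both tend to 2, which suggests the limit is 2; verify directly.
|a_n - 2| = |(-1)^n * 2/n| = 2/n for every n >= 1.
Given epsilon > 0, choose a positive integer N > 2/epsilon. Then for all n >= N, |a_n - 2| = 2/n <= 2/N < epsilon.
So by the definition of the limit, lim a_n exists and equals 2.

2


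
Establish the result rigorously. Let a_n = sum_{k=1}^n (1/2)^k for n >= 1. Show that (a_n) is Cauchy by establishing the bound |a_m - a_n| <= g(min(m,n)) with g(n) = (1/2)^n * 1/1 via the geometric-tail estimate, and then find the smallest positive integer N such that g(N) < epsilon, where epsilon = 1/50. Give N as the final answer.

For m > n >= 1: |a_m - a_n| = sum_{k=n+1}^m (1/2)^k < sum_{k=n+1}^infinity (1/2)^k = (1/2)^(n+1) / (1 - 1/2) = (1/2)^n * (1/2) * (2/1) = (1/2)^n * 1/1.
So g(n) = (1/2)^n / 1. Since g(n) -> 0, (a_n) is Cauchy.
Now solve g(N) < 1/50: (1/2)^N / 1 < 1/50 <=> 2^N > 1 / (1 * 1/50) = 50.
Check powers of 2: 2^5 = 32 <= 50, 2^6 = 64 > 50.
So the smallest such N is 6. Check: g(6) = 1/(1 * 64) = 1/64 < 1/50.

6


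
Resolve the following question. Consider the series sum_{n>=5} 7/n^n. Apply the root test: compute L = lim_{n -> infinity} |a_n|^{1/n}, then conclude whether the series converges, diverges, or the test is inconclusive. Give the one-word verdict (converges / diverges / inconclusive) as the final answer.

Let a_n denote the general term. Form |a_n|^(1/n) and simplify:
|a_n|^(1/n) = 7^(1/n)/n
Take the limit as n -> infinity: L = 0.
Since L = 0 < 1, the root test implies convergence.

converges


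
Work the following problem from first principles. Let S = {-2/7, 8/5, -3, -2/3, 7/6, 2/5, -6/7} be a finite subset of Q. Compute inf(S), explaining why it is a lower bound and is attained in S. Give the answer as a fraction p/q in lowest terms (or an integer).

S is finite, so inf(S) = min(S).
Sorted increasing:
-3, -6/7, -2/3, -2/7, 2/5, 7/6, 8/5
The extremum is -3.
For every x in S, x >= -3. And -3 is in S, so it is attained.
Therefore inf(S) = -3.

-3


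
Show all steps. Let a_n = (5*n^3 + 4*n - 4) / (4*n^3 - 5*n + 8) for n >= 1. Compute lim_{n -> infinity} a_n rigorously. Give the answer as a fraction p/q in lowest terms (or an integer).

Divide numerator and denominator by n^3, the highest power:
numerator / n^3 = 5 + 4/n^2 - 4/n^3
denominator / n^3 = 4 - 5/n^2 + 8/n^3
As n -> infinity, all terms of the form c/n^k (k >= 1) tend to 0.
So numerator / n^3 -> 5 and denominator / n^3 -> 4.
Therefore lim a_n = 5/4.

5/4


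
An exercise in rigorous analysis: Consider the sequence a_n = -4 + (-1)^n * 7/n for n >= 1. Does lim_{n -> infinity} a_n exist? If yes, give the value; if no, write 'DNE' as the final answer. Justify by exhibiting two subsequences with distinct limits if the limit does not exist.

Examine the behaviour of a_n along subsequences.
Even-n subsequence a_{2k} = -4 + 7/(2k) -> -4. Odd-n subsequence a_{2k+1} = -4 - 7/(2k+1) -> -4. Both tend to -4, which suggests the limit is -4; verify directly.
|a_n - (-4)| = |(-1)^n * 7/n| = 7/n for every n >= 1.
Given epsilon > 0, choose a positive integer N > 7/epsilon. Then for all n >= N, |a_n - (-4)| = 7/n <= 7/N < epsilon.
So by the definition of the limit, lim a_n exists and equals -4.

-4


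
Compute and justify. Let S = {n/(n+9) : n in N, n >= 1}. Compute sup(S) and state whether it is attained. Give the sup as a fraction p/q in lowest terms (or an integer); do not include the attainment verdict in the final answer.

Analysis:
- Values: 1/10, 2/11, 1/4, 4/13, ... strictly increasing.
- Minimum is 1/10 (n=1); inf = 1/10 (attained).
- n/(n+9) = 1 - 9/(n+9) -> 1 from below as n -> infinity, and never equals 1.
- So sup = 1 (not attained).
Conclusion: sup(S) = 1, not attained in S.

1


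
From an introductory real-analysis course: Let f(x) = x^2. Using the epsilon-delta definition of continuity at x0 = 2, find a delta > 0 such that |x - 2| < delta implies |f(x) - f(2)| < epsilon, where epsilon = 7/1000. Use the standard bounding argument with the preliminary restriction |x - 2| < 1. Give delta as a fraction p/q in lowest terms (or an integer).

Factor: |x^2 - (2)^2| = |x - 2| * |x + 2|.
Impose |x - 2| < 1 first. Then |x + 2| = |(x - 2) + 2*(2)| <= |x - 2| + 2*|2| < 1 + 4 = 5.
So |x^2 - (2)^2| < delta * 5.
We need delta * 5 <= 7/1000, i.e. delta <= 7/1000/5 = 7/5000.
Since 7/5000 < 1, this is tighter than 1; take delta = 7/5000.
So delta = 7/5000 works.

7/5000


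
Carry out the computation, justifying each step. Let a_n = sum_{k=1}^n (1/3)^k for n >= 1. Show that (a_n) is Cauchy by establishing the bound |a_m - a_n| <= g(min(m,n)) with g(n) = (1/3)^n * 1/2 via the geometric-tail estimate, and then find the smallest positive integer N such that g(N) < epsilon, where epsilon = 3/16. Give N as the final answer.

For m > n >= 1: |a_m - a_n| = sum_{k=n+1}^m (1/3)^k < sum_{k=n+1}^infinity (1/3)^k = (1/3)^(n+1) / (1 - 1/3) = (1/3)^n * (1/3) * (3/2) = (1/3)^n * 1/2.
So g(n) = (1/3)^n / 2. Since g(n) -> 0, (a_n) is Cauchy.
Now solve g(N) < 3/16: (1/3)^N / 2 < 3/16 <=> 3^N > 1 / (2 * 3/16) = 8/3.
Check powers of 3: 3^0 = 1 <= 8/3, 3^1 = 3 > 8/3.
So the smallest such N is 1. Check: g(1) = 1/(2 * 3) = 1/6 < 3/16.

1


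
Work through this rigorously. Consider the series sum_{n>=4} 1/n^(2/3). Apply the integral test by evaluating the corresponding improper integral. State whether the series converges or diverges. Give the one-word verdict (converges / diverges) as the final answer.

Let f(x) = x^(-2/3). Then f is positive, continuous, and decreasing on [4, infinity), so the integral test applies.
Compute the improper integral int_{4}^infinity f(x) dx:
  antiderivative F(x) = 3*x^(1/3).
  As x -> infinity, F(x) -> infinity (since p = 2/3 < 1).
  So the integral diverges. By the integral test, the series diverges.

diverges


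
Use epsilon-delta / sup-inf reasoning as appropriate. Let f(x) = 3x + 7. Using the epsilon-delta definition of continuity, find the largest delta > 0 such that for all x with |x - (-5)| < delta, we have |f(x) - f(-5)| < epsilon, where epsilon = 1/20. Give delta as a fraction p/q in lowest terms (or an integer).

We compute f(-5) = 3*(-5) + 7 = -8.
|f(x) - f(-5)| = |3x + 7 - (-8)| = |3(x - (-5))| = 3|x - (-5)|.
We need 3|x - (-5)| < 1/20, i.e. |x - (-5)| < 1/20 / 3 = 1/60.
So any delta <= 1/60 works. Conversely, if delta > 1/60, then x = -5 + 1/60 satisfies |x - (-5)| = 1/60 < delta but |f(x) - f(-5)| = 3 * 1/60 = 1/20, which is not < 1/20; so no larger delta works.
Hence the largest such delta is 1/60.

1/60


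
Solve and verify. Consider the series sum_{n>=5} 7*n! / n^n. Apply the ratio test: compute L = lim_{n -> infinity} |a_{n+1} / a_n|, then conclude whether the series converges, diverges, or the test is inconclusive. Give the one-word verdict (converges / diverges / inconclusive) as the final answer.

Let a_n denote the general term. Form the ratio a_{n+1}/a_n and simplify:
a_{n+1}/a_n = (n/(n + 1))^n
Take the limit as n -> infinity: L = exp(-1).
Since L = exp(-1) < 1, the ratio test implies the series converges.

converges


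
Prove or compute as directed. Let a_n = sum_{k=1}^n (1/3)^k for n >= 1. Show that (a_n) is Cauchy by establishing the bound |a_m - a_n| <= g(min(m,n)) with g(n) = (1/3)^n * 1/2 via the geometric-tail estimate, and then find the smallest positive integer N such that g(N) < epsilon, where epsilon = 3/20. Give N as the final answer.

For m > n >= 1: |a_m - a_n| = sum_{k=n+1}^m (1/3)^k < sum_{k=n+1}^infinity (1/3)^k = (1/3)^(n+1) / (1 - 1/3) = (1/3)^n * (1/3) * (3/2) = (1/3)^n * 1/2.
So g(n) = (1/3)^n / 2. Since g(n) -> 0, (a_n) is Cauchy.
Now solve g(N) < 3/20: (1/3)^N / 2 < 3/20 <=> 3^N > 1 / (2 * 3/20) = 10/3.
Check powers of 3: 3^1 = 3 <= 10/3, 3^2 = 9 > 10/3.
So the smallest such N is 2. Check: g(2) = 1/(2 * 9) = 1/18 < 3/20.

2


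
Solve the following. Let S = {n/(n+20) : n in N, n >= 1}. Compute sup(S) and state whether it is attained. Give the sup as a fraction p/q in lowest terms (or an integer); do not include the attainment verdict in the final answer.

Analysis:
- Values: 1/21, 1/11, 3/23, 1/6, ... strictly increasing.
- Minimum is 1/21 (n=1); inf = 1/21 (attained).
- n/(n+20) = 1 - 20/(n+20) -> 1 from below as n -> infinity, and never equals 1.
- So sup = 1 (not attained).
Conclusion: sup(S) = 1, not attained in S.

1


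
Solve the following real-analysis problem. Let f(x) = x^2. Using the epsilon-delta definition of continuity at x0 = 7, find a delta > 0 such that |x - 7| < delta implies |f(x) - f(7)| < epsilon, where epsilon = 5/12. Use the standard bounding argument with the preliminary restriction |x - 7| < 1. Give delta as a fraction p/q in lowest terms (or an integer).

Factor: |x^2 - (7)^2| = |x - 7| * |x + 7|.
Impose |x - 7| < 1 first. Then |x + 7| = |(x - 7) + 2*(7)| <= |x - 7| + 2*|7| < 1 + 14 = 15.
So |x^2 - (7)^2| < delta * 15.
We need delta * 15 <= 5/12, i.e. delta <= 5/12/15 = 1/36.
Since 1/36 < 1, this is tighter than 1; take delta = 1/36.
So delta = 1/36 works.

1/36


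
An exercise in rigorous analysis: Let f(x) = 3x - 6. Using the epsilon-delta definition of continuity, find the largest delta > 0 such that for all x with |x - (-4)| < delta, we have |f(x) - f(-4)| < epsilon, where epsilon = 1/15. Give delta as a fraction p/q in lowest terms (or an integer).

We compute f(-4) = 3*(-4) - 6 = -18.
|f(x) - f(-4)| = |3x - 6 - (-18)| = |3(x - (-4))| = 3|x - (-4)|.
We need 3|x - (-4)| < 1/15, i.e. |x - (-4)| < 1/15 / 3 = 1/45.
So any delta <= 1/45 works. Conversely, if delta > 1/45, then x = -4 + 1/45 satisfies |x - (-4)| = 1/45 < delta but |f(x) - f(-4)| = 3 * 1/45 = 1/15, which is not < 1/15; so no larger delta works.
Hence the largest such delta is 1/45.

1/45


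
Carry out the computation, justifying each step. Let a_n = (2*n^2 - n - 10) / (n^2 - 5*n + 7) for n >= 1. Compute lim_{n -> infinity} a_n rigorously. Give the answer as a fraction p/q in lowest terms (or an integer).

Divide numerator and denominator by n^2, the highest power:
numerator / n^2 = 2 - 1/n - 10/n^2
denominator / n^2 = 1 - 5/n + 7/n^2
As n -> infinity, all terms of the form c/n^k (k >= 1) tend to 0.
So numerator / n^2 -> 2 and denominator / n^2 -> 1.
Therefore lim a_n = 2.

2


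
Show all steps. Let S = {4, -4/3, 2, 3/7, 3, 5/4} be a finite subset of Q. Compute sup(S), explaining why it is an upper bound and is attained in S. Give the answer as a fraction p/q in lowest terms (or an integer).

S is finite, so sup(S) = max(S).
Sorted decreasing:
4, 3, 2, 5/4, 3/7, -4/3
The extremum is 4.
For every x in S, x <= 4. And 4 is in S, so it is attained.
Therefore sup(S) = 4.

4


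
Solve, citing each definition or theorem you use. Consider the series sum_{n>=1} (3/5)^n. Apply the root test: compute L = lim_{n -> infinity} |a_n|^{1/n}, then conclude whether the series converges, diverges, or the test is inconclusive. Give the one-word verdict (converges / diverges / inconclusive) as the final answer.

Let a_n denote the general term. Form |a_n|^(1/n) and simplify:
|a_n|^(1/n) = 3/5
Take the limit as n -> infinity: L = 3/5.
Since L = 3/5 < 1, the root test implies convergence.

converges


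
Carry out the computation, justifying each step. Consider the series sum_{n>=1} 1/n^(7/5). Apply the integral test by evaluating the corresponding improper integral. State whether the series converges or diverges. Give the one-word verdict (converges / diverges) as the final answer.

Let f(x) = x^(-7/5). Then f is positive, continuous, and decreasing on [1, infinity), so the integral test applies.
Compute the improper integral int_{1}^infinity f(x) dx:
  antiderivative F(x) = -5/(2*x^(2/5)).
  As x -> infinity, F(x) -> 0 (since p = 7/5 > 1).
  So int = F(infinity) - F(1) = 0 - (-5/2) = 5/2.
  Finite, so by the integral test, the series converges.

converges


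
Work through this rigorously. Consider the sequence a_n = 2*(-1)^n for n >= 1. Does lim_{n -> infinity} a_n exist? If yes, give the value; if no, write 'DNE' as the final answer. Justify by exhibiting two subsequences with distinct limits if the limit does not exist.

Examine the behaviour of a_n along subsequences.
Even-n subsequence a_{2k} = 2 -> 2. Odd-n subsequence a_{2k+1} = -2 -> -2.
Since these two subsequential limits are 2 and -2, distinct, the full sequence cannot converge (a convergent sequence has all subsequences tending to the same limit). So lim a_n does not exist.

DNE


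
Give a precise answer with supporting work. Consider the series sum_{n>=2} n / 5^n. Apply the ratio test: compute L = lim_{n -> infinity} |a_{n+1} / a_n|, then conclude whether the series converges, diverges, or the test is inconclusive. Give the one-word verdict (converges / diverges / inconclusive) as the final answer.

Let a_n denote the general term. Form the ratio a_{n+1}/a_n and simplify:
a_{n+1}/a_n = (n + 1)/(5*n)
Take the limit as n -> infinity: L = 1/5.
Since L = 1/5 < 1, the ratio test implies the series converges.

converges


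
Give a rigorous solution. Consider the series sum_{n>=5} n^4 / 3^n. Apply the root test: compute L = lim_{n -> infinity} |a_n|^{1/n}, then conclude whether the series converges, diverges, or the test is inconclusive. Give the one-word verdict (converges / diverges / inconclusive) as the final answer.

Let a_n denote the general term. Form |a_n|^(1/n) and simplify:
|a_n|^(1/n) = n^(4/n)/3
Take the limit as n -> infinity: L = 1/3.
Since L = 1/3 < 1, the root test implies convergence.

converges


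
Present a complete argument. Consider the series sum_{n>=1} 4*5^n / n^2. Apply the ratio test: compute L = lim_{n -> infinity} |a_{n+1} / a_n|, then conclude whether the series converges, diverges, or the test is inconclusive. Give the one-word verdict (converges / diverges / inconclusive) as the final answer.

Let a_n denote the general term. Form the ratio a_{n+1}/a_n and simplify:
a_{n+1}/a_n = 5*n^2/(n + 1)^2
Take the limit as n -> infinity: L = 5.
Since L = 5 > 1 (or L = infinity), the ratio test implies the series diverges.

diverges


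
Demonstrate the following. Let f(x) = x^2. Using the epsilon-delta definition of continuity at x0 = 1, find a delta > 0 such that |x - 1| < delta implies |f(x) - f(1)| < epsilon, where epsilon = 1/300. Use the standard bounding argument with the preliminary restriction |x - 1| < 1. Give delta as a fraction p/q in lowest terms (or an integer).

Factor: |x^2 - (1)^2| = |x - 1| * |x + 1|.
Impose |x - 1| < 1 first. Then |x + 1| = |(x - 1) + 2*(1)| <= |x - 1| + 2*|1| < 1 + 2 = 3.
So |x^2 - (1)^2| < delta * 3.
We need delta * 3 <= 1/300, i.e. delta <= 1/300/3 = 1/900.
Since 1/900 < 1, this is tighter than 1; take delta = 1/900.
So delta = 1/900 works.

1/900


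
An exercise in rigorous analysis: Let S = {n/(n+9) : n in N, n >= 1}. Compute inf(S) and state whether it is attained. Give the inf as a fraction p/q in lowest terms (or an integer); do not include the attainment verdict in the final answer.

Analysis:
- Values: 1/10, 2/11, 1/4, 4/13, ... strictly increasing.
- Minimum is 1/10 (n=1); inf = 1/10 (attained).
- n/(n+9) = 1 - 9/(n+9) -> 1 from below as n -> infinity, and never equals 1.
- So sup = 1 (not attained).
Conclusion: inf(S) = 1/10, attained in S.

1/10


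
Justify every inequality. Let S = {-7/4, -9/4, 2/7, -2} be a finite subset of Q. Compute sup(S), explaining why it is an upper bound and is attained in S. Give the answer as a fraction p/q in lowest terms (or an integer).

S is finite, so sup(S) = max(S).
Sorted decreasing:
2/7, -7/4, -2, -9/4
The extremum is 2/7.
For every x in S, x <= 2/7. And 2/7 is in S, so it is attained.
Therefore sup(S) = 2/7.

2/7


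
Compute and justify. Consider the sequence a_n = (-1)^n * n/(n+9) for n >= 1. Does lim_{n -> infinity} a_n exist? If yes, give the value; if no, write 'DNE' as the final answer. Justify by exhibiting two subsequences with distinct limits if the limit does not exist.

Examine the behaviour of a_n along subsequences.
a_{2k} = 2k/(2k+9) -> 1. a_{2k+1} = -(2k+1)/(2k+10) -> -1.
Since these two subsequential limits are 1 and -1, distinct, the full sequence cannot converge (a convergent sequence has all subsequences tending to the same limit). So lim a_n does not exist.

DNE


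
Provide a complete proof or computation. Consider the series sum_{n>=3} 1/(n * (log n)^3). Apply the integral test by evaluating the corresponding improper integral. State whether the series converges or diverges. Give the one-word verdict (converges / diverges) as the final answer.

Let f(x) = 1/(x*log(x)^3). Then f is positive, continuous, and decreasing on [3, infinity), so the integral test applies.
Compute the improper integral int_{3}^infinity f(x) dx:
  antiderivative F(x) = -1/(2*log(x)^2).
  F(x) -> 0 as x -> infinity.  int = 0 - F(3) = 1/(2*log(3)^2) < infinity. By the integral test, the series converges.

converges


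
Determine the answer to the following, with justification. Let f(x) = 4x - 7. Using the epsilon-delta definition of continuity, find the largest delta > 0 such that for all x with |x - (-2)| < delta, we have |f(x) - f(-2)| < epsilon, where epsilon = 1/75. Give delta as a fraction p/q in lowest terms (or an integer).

We compute f(-2) = 4*(-2) - 7 = -15.
|f(x) - f(-2)| = |4x - 7 - (-15)| = |4(x - (-2))| = 4|x - (-2)|.
We need 4|x - (-2)| < 1/75, i.e. |x - (-2)| < 1/75 / 4 = 1/300.
So any delta <= 1/300 works. Conversely, if delta > 1/300, then x = -2 + 1/300 satisfies |x - (-2)| = 1/300 < delta but |f(x) - f(-2)| = 4 * 1/300 = 1/75, which is not < 1/75; so no larger delta works.
Hence the largest such delta is 1/300.

1/300


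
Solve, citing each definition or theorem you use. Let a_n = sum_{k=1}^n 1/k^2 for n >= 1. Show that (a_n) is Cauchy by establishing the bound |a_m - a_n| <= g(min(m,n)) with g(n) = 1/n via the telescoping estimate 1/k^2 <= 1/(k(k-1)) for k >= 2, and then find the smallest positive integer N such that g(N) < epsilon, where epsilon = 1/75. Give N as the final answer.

For m > n >= 1: |a_m - a_n| = sum_{k=n+1}^m 1/k^2.
Use 1/k^2 <= 1/(k(k-1)) = 1/(k-1) - 1/k for k >= 2:
sum_{k=n+1}^m 1/k^2 <= sum_{k=n+1}^m (1/(k-1) - 1/k) = 1/n - 1/m <= 1/n.
By symmetry the same bound holds with n,m swapped, so |a_m - a_n| <= 1/min(m,n) = g(min(m,n)). Since g(n) -> 0, (a_n) is Cauchy.
Now solve g(N) < 1/75: 1/N < 1/75 <=> N > 1/(1/75) = 75.
The smallest integer strictly greater than 75 is N = 76.
Check: g(76) = 1/76 < 1/75; g(75) = 1/75 >= 1/75. So N = 76.

76


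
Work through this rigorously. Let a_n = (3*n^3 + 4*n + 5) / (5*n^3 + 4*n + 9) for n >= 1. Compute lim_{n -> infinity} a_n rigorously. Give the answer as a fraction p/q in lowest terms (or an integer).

Divide numerator and denominator by n^3, the highest power:
numerator / n^3 = 3 + 4/n^2 + 5/n^3
denominator / n^3 = 5 + 4/n^2 + 9/n^3
As n -> infinity, all terms of the form c/n^k (k >= 1) tend to 0.
So numerator / n^3 -> 3 and denominator / n^3 -> 5.
Therefore lim a_n = 3/5.

3/5
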